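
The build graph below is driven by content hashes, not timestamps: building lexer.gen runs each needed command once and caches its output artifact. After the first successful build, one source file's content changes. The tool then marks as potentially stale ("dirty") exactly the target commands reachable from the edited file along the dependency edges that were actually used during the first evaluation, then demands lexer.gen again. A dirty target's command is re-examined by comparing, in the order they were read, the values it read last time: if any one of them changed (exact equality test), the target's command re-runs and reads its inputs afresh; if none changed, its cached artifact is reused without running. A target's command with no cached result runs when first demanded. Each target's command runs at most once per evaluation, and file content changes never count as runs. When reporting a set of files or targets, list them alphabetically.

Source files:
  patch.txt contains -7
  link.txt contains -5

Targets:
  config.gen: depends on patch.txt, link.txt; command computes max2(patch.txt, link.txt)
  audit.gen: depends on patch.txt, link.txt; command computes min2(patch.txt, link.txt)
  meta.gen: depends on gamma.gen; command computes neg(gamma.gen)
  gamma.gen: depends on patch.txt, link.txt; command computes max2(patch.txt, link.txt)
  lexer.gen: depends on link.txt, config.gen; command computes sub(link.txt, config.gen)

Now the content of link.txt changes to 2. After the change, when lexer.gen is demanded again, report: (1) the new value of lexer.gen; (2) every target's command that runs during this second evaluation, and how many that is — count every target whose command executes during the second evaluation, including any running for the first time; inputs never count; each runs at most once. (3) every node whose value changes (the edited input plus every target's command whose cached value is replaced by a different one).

Initial pass — values computed on the first demand:
  config.gen = max2(-7, -5) = -5
  lexer.gen = sub(-5, -5) = 0

Second demand — change propagation:
  config.gen: re-runs because link.txt -5->2; new result 2.
  lexer.gen: re-runs because link.txt -5->2; config.gen -5->2; new result 0 (unchanged).

lexer.gen now evaluates to 0.
Run set: config.gen, lexer.gen (2 run).
Changed values: config.gen, link.txt.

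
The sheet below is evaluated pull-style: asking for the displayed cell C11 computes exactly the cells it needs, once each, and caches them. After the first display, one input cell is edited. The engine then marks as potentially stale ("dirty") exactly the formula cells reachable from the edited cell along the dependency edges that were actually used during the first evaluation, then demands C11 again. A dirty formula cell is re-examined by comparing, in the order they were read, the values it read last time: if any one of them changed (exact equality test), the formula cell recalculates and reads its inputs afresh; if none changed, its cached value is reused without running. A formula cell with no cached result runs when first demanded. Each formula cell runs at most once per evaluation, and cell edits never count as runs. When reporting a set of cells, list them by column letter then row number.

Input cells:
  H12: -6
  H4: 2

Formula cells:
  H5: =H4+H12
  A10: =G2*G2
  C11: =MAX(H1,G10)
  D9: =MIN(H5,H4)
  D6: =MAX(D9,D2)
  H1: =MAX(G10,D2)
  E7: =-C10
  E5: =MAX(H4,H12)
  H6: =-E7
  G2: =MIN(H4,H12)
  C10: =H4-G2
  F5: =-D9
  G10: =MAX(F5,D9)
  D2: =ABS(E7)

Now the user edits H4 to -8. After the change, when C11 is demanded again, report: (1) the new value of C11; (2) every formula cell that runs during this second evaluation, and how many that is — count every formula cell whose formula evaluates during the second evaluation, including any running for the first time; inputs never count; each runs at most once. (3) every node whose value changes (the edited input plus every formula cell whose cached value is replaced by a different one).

Demanding C11 again yields 14.
10 formula cells run: C10, C11, D2, D9, E7, F5, G2, G10, H1, H5.
The nodes whose values change: C10, C11, D2, D9, E7, F5, G2, G10, H1, H4, H5.

First demand of the output computes:
  G2 = MIN(2, -6) = -6
  C10 = 2 - -6 = 8
  E7 = -(8) = -8
  D2 = ABS(-8) = 8
  H5 = 2 + -6 = -4
  D9 = MIN(-4, 2) = -4
  F5 = -(-4) = 4
  G10 = MAX(4, -4) = 4
  H1 = MAX(4, 8) = 8
  C11 = MAX(8, 4) = 8

After the edit, cleaning proceeds:
  G2: a read changed (H4 2->-8) — executes, giving -8.
  C10: a read changed (H4 2->-8; G2 -6->-8) — executes, giving 0.
  E7: a read changed (C10 8->0) — executes, giving 0.
  D2: a read changed (E7 -8->0) — executes, giving 0.
  H5: a read changed (H4 2->-8) — executes, giving -14.
  D9: a read changed (H5 -4->-14; H4 2->-8) — executes, giving -14.
  F5: a read changed (D9 -4->-14) — executes, giving 14.
  G10: a read changed (F5 4->14; D9 -4->-14) — executes, giving 14.
  H1: a read changed (G10 4->14; D2 8->0) — executes, giving 14.
  C11: a read changed (H1 8->14; G10 4->14) — executes, giving 14.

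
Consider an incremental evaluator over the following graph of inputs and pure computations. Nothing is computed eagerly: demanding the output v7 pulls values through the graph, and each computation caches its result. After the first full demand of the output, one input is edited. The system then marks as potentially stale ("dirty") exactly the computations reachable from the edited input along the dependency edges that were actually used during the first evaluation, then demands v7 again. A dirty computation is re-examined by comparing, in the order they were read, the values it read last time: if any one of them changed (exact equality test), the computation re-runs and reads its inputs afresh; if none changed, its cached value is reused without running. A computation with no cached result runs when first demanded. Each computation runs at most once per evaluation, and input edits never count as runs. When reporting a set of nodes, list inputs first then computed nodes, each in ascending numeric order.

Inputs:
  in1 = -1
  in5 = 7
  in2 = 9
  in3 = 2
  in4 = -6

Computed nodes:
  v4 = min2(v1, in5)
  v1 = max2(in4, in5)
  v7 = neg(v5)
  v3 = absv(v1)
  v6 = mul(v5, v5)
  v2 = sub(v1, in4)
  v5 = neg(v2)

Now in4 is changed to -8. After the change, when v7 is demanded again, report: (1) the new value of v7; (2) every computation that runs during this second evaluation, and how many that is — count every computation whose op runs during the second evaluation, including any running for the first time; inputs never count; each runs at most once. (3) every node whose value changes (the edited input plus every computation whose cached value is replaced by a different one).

Initial pass — values computed on the first demand:
  v1 = max2(-6, 7) = 7
  v2 = sub(7, -6) = 13
  v5 = neg(13) = -13
  v7 = neg(-13) = 13

Second demand — change propagation:
  v1: re-runs because in4 -6->-8; new result 7 (unchanged).
  v2: re-runs because in4 -6->-8; new result 15.
  v5: re-runs because v2 13->15; new result -15.
  v7: re-runs because v5 -13->-15; new result 15.

v7 now evaluates to 15.
Run set: v1, v2, v5, v7 (4 run).
Changed values: in4, v2, v5, v7.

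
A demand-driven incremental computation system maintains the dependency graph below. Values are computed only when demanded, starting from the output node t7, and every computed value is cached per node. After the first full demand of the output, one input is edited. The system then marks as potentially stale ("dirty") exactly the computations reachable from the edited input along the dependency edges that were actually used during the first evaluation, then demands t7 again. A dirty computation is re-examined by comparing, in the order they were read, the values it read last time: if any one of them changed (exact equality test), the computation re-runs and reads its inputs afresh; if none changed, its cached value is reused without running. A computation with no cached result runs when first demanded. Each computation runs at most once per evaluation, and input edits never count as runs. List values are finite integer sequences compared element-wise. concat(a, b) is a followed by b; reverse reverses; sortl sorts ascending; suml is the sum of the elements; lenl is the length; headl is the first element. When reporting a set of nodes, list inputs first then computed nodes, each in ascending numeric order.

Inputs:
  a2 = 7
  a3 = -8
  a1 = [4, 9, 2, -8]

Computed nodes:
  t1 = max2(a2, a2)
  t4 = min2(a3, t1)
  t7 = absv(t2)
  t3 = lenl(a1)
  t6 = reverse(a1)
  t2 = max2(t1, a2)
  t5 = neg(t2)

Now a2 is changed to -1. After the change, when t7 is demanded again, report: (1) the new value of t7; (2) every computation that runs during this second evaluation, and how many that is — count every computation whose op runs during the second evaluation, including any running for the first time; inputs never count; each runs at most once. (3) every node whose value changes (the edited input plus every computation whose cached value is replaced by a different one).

First evaluation (everything demanded from the output):
  t1 = max2(7, 7) = 7
  t2 = max2(7, 7) = 7
  t7 = absv(7) = 7

Propagation after the edit:
  t1: runs — a2 7->-1; a2 7->-1; result -1.
  t2: runs — t1 7->-1; a2 7->-1; result -1.
  t7: runs — t2 7->-1; result 1.

New value of t7: 1.
Computations that run: t1, t2, t7 — 3 in total.
Values that change: a2, t1, t2, t7.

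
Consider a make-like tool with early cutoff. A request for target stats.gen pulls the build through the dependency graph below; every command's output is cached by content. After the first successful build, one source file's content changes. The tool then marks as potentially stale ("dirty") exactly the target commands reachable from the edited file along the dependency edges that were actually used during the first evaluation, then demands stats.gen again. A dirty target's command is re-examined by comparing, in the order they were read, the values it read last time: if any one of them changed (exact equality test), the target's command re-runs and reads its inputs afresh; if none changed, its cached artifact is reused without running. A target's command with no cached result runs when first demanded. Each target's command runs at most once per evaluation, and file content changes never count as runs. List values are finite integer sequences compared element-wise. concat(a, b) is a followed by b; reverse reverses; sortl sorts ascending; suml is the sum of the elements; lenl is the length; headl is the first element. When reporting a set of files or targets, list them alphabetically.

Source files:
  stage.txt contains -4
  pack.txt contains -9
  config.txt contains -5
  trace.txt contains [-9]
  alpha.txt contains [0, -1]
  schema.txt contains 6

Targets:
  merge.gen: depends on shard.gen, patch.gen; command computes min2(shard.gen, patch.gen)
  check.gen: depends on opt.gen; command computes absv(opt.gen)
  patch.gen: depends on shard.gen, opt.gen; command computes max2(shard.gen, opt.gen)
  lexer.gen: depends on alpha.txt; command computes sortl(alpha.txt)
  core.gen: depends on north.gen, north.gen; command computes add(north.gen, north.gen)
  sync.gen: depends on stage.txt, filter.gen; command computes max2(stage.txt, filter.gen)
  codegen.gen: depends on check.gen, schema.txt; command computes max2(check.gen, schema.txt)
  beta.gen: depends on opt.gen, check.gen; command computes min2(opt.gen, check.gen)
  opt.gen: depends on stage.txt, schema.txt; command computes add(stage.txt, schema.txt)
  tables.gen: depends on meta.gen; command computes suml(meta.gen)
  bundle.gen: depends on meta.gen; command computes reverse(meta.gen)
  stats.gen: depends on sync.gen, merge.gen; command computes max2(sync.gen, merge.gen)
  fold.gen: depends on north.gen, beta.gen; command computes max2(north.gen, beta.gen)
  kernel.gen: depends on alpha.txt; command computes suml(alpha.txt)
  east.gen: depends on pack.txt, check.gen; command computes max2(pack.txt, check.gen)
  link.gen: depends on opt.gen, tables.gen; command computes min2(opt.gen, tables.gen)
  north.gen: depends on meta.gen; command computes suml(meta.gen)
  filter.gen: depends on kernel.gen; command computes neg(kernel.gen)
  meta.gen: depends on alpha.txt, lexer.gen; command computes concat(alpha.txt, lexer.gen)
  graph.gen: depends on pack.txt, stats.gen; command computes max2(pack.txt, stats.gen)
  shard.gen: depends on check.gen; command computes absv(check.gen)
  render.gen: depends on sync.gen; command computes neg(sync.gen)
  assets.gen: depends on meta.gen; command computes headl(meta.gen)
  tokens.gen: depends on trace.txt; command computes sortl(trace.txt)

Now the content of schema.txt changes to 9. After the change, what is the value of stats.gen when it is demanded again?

First demand of the output computes:
  kernel.gen = suml([0, -1]) = -1
  filter.gen = neg(-1) = 1
  opt.gen = add(-4, 6) = 2
  check.gen = absv(2) = 2
  shard.gen = absv(2) = 2
  patch.gen = max2(2, 2) = 2
  merge.gen = min2(2, 2) = 2
  sync.gen = max2(-4, 1) = 1
  stats.gen = max2(1, 2) = 2

After the edit, cleaning proceeds:
  opt.gen: a read changed (schema.txt 6->9) — executes, giving 5.
  check.gen: a read changed (opt.gen 2->5) — executes, giving 5.
  shard.gen: a read changed (check.gen 2->5) — executes, giving 5.
  patch.gen: a read changed (shard.gen 2->5; opt.gen 2->5) — executes, giving 5.
  merge.gen: a read changed (shard.gen 2->5; patch.gen 2->5) — executes, giving 5.
  stats.gen: a read changed (merge.gen 2->5) — executes, giving 5.

Demanding stats.gen again yields 5.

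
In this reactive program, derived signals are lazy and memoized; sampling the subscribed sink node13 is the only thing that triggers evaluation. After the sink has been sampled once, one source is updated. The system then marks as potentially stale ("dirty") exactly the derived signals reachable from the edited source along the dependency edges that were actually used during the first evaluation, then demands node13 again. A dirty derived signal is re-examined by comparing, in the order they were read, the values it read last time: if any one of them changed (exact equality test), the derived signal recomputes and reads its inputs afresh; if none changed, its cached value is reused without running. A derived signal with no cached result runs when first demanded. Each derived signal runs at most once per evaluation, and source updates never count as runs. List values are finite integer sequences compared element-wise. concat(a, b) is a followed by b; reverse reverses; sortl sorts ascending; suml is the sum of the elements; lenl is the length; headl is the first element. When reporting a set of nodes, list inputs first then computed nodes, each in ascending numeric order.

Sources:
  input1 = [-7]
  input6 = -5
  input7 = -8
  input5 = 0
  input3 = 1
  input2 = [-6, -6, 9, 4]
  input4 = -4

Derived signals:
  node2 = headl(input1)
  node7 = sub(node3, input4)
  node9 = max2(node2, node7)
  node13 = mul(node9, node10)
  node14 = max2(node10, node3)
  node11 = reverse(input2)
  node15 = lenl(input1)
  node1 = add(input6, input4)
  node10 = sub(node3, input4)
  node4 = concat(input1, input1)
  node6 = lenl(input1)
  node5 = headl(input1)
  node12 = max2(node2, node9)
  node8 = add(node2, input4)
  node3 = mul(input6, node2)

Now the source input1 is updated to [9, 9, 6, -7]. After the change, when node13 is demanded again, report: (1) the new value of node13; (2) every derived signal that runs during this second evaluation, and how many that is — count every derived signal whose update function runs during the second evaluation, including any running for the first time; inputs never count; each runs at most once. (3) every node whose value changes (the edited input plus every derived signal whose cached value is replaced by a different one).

First demand of the output computes:
  node2 = headl([-7]) = -7
  node3 = mul(-5, -7) = 35
  node7 = sub(35, -4) = 39
  node9 = max2(-7, 39) = 39
  node10 = sub(35, -4) = 39
  node13 = mul(39, 39) = 1521

After the edit, cleaning proceeds:
  node2: a read changed (input1 [-7]->[9, 9, 6, -7]) — executes, giving 9.
  node3: a read changed (node2 -7->9) — executes, giving -45.
  node7: a read changed (node3 35->-45) — executes, giving -41.
  node9: a read changed (node2 -7->9; node7 39->-41) — executes, giving 9.
  node10: a read changed (node3 35->-45) — executes, giving -41.
  node13: a read changed (node9 39->9; node10 39->-41) — executes, giving -369.

Demanding node13 again yields -369.
6 derived signals run: node2, node3, node7, node9, node10, node13.
The nodes whose values change: input1, node2, node3, node7, node9, node10, node13.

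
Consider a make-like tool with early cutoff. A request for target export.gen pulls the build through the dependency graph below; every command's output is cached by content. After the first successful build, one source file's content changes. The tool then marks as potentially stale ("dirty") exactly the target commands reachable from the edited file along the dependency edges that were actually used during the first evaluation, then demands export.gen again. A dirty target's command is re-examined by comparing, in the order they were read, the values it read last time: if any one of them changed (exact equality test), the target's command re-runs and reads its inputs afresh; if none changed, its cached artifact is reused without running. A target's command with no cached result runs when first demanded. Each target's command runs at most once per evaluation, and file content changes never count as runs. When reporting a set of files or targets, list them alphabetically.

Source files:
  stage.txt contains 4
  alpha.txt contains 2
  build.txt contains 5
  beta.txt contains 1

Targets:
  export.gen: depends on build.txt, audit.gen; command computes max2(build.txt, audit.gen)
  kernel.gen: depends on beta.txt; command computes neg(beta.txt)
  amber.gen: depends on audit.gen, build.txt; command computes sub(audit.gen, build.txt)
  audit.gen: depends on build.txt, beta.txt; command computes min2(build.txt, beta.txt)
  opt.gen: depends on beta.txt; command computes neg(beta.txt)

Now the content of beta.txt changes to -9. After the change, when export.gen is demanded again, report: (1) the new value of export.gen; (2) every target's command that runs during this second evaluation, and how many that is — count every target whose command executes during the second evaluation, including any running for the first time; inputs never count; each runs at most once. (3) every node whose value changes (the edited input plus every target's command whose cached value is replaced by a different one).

First demand of the output computes:
  audit.gen = min2(5, 1) = 1
  export.gen = max2(5, 1) = 5

After the edit, cleaning proceeds:
  audit.gen: a read changed (beta.txt 1->-9) — executes, giving -9.
  export.gen: a read changed (audit.gen 1->-9) — executes, giving 5 — identical to its old value.

Demanding export.gen again yields 5.
2 target commands run: audit.gen, export.gen.
The nodes whose values change: audit.gen, beta.txt.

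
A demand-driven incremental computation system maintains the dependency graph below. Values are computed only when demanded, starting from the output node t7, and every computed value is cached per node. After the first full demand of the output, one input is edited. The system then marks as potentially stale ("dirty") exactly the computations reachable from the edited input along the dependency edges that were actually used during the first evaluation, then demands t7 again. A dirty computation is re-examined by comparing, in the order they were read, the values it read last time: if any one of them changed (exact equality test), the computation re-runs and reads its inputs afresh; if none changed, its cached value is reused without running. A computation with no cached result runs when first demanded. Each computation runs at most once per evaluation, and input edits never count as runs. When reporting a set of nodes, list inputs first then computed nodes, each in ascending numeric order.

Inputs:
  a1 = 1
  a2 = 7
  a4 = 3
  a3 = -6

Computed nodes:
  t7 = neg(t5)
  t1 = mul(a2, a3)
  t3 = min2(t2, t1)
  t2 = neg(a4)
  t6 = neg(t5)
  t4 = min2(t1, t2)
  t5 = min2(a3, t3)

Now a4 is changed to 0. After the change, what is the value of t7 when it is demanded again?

First evaluation (everything demanded from the output):
  t1 = mul(7, -6) = -42
  t2 = neg(3) = -3
  t3 = min2(-3, -42) = -42
  t5 = min2(-6, -42) = -42
  t7 = neg(-42) = 42

Propagation after the edit:
  t2: runs — a4 3->0; result 0.
  t3: runs — t2 -3->0; result -42 (same value as before).
  t5: checked — values it read are unchanged (a3 unchanged, t3 unchanged); reused cached -42 without running.
  t7: checked — values it read are unchanged (t5 unchanged); reused cached 42 without running.

Key observation: the change is absorbed at t3 — it re-runs but produces the same value, and the output's value is unchanged.

New value of t7: 42.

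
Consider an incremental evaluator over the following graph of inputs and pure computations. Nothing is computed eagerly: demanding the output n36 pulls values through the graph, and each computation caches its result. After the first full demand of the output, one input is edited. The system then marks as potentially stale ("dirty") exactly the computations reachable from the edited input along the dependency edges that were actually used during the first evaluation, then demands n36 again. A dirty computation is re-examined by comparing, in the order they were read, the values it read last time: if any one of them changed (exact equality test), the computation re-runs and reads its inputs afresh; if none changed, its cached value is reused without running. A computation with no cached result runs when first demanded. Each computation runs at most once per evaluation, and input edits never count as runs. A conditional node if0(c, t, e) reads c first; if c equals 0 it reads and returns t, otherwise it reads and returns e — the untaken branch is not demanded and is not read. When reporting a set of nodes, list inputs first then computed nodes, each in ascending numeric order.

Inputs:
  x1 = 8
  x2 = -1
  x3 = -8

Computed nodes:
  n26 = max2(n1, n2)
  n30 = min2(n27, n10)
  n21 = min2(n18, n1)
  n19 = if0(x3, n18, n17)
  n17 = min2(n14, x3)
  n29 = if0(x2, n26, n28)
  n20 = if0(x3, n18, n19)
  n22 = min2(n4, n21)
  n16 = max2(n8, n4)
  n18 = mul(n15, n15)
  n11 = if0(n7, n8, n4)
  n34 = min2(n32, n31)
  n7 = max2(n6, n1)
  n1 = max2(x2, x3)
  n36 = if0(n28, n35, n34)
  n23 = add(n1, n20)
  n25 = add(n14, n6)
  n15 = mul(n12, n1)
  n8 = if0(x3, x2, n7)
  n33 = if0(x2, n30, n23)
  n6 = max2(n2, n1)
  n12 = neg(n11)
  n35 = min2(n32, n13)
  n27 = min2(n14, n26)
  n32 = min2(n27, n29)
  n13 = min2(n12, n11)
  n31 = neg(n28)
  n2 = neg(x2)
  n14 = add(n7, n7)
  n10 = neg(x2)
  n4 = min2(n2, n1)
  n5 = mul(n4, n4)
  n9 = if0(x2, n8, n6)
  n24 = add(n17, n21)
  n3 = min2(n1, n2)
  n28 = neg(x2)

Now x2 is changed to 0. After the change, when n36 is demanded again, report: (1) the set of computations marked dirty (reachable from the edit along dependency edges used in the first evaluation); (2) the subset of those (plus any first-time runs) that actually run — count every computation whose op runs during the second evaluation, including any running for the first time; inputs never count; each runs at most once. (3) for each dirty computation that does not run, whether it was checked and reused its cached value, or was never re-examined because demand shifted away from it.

Dirty set: n1, n2, n6, n7, n14, n26, n27, n28, n29, n31, n32, n34, n36.
Run set: n1, n2, n6, n7, n8, n11, n12, n13, n14, n26, n27, n28, n29, n32, n35, n36 (16 run).
Left stale — demand moved off them: n31, n34.
The important point: the flipped condition redirects demand; n31, n34 are left stale, never re-checked.

Initial pass — values computed on the first demand:
  n1 = max2(-1, -8) = -1
  n2 = neg(-1) = 1
  n6 = max2(1, -1) = 1
  n7 = max2(1, -1) = 1
  n14 = add(1, 1) = 2
  n26 = max2(-1, 1) = 1
  n27 = min2(2, 1) = 1
  n28 = neg(-1) = 1
  n29 = if0(x2=-1 -> else branch n28) = 1
  n31 = neg(1) = -1
  n32 = min2(1, 1) = 1
  n34 = min2(1, -1) = -1
  n36 = if0(n28=1 -> else branch n34) = -1

Second demand — change propagation:
  n1: re-runs because x2 -1->0; new result 0.
  n2: re-runs because x2 -1->0; new result 0.
  n6: re-runs because n2 1->0; n1 -1->0; new result 0.
  n7: re-runs because n6 1->0; n1 -1->0; new result 0.
  n8: newly demanded (no cache) — executes and yields 0.
  n11: newly demanded (no cache) — executes and yields 0.
  n12: newly demanded (no cache) — executes and yields 0.
  n13: newly demanded (no cache) — executes and yields 0.
  n14: re-runs because n7 1->0; n7 1->0; new result 0.
  n26: re-runs because n1 -1->0; n2 1->0; new result 0.
  n27: re-runs because n14 2->0; n26 1->0; new result 0.
  n28: re-runs because x2 -1->0; new result 0.
  n29: re-runs because x2 -1->0; n28 1->0; new result 0.
  n31: dirty yet unreached — the second evaluation never asks for it.
  n32: re-runs because n27 1->0; n29 1->0; new result 0.
  n34: dirty yet unreached — the second evaluation never asks for it.
  n35: newly demanded (no cache) — executes and yields 0.
  n36: re-runs because n28 1->0; new result 0.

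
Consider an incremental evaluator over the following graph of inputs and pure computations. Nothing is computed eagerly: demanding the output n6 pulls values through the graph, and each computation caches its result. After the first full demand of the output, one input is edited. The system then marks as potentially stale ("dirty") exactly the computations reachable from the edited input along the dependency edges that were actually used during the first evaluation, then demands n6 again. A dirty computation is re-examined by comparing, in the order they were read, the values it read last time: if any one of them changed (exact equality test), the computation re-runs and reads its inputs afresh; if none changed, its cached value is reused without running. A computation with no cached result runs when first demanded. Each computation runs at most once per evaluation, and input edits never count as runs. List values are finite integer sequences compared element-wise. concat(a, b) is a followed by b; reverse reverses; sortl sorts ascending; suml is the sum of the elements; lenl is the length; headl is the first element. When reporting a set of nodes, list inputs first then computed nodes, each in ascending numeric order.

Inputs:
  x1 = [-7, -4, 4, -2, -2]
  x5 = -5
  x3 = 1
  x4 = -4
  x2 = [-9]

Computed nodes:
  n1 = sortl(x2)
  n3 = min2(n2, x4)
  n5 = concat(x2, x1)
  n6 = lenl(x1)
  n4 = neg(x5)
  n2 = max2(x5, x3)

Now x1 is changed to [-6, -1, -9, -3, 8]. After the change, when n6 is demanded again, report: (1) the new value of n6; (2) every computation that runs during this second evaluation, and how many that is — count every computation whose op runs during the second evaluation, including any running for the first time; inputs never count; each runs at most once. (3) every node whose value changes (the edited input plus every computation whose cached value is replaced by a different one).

Initial pass — values computed on the first demand:
  n6 = lenl([-7, -4, 4, -2, -2]) = 5

Second demand — change propagation:
  n6: re-runs because x1 [-7, -4, 4, -2, -2]->[-6, -1, -9, -3, 8]; new result 5 (unchanged).

n6 now evaluates to 5.
Run set: n6 (1 run).
Changed values: x1.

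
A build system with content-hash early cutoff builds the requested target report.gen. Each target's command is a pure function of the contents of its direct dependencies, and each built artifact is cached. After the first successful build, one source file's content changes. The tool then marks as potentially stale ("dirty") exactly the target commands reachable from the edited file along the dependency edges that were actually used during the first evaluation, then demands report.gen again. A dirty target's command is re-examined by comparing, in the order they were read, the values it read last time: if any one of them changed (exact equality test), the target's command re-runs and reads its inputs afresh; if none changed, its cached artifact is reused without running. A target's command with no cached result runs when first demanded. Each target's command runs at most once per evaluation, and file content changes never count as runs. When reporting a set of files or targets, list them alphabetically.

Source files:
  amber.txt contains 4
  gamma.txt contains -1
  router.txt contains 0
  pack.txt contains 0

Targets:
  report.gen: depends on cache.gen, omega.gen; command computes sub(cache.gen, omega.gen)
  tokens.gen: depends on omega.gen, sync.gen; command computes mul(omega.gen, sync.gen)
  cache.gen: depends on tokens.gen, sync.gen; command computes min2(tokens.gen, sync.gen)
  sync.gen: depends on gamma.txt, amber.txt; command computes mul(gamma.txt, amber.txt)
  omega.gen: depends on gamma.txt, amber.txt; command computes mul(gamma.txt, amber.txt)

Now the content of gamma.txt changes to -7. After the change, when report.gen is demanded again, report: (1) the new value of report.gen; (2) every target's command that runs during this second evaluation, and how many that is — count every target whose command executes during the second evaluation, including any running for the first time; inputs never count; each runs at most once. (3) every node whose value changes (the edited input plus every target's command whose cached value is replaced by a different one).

First evaluation (everything demanded from the output):
  omega.gen = mul(-1, 4) = -4
  sync.gen = mul(-1, 4) = -4
  tokens.gen = mul(-4, -4) = 16
  cache.gen = min2(16, -4) = -4
  report.gen = sub(-4, -4) = 0

Propagation after the edit:
  omega.gen: runs — gamma.txt -1->-7; result -28.
  sync.gen: runs — gamma.txt -1->-7; result -28.
  tokens.gen: runs — omega.gen -4->-28; sync.gen -4->-28; result 784.
  cache.gen: runs — tokens.gen 16->784; sync.gen -4->-28; result -28.
  report.gen: runs — cache.gen -4->-28; omega.gen -4->-28; result 0 (same value as before).

New value of report.gen: 0.
Target commands that run: cache.gen, omega.gen, report.gen, sync.gen, tokens.gen — 5 in total.
Values that change: cache.gen, gamma.txt, omega.gen, sync.gen, tokens.gen.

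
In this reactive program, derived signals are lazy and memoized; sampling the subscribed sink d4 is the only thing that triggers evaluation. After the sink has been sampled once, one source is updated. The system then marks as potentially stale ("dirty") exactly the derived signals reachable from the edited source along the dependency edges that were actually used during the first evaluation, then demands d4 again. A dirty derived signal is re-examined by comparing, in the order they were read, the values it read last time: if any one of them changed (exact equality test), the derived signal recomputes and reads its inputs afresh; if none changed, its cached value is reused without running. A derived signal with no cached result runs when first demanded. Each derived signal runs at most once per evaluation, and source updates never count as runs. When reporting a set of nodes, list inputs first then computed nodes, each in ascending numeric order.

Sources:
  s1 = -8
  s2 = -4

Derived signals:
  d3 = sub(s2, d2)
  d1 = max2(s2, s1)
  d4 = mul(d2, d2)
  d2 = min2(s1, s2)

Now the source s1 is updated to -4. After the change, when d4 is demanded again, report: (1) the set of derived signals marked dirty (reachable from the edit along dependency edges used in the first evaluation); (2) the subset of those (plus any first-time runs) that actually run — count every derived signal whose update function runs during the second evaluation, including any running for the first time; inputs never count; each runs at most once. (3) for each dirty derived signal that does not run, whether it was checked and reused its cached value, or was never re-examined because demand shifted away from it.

The edit dirties: d2, d4.
2 derived signals run: d2, d4.
No dirty derived signal escaped a run.

First demand of the output computes:
  d2 = min2(-8, -4) = -8
  d4 = mul(-8, -8) = 64

After the edit, cleaning proceeds:
  d2: a read changed (s1 -8->-4) — executes, giving -4.
  d4: a read changed (d2 -8->-4; d2 -8->-4) — executes, giving 16.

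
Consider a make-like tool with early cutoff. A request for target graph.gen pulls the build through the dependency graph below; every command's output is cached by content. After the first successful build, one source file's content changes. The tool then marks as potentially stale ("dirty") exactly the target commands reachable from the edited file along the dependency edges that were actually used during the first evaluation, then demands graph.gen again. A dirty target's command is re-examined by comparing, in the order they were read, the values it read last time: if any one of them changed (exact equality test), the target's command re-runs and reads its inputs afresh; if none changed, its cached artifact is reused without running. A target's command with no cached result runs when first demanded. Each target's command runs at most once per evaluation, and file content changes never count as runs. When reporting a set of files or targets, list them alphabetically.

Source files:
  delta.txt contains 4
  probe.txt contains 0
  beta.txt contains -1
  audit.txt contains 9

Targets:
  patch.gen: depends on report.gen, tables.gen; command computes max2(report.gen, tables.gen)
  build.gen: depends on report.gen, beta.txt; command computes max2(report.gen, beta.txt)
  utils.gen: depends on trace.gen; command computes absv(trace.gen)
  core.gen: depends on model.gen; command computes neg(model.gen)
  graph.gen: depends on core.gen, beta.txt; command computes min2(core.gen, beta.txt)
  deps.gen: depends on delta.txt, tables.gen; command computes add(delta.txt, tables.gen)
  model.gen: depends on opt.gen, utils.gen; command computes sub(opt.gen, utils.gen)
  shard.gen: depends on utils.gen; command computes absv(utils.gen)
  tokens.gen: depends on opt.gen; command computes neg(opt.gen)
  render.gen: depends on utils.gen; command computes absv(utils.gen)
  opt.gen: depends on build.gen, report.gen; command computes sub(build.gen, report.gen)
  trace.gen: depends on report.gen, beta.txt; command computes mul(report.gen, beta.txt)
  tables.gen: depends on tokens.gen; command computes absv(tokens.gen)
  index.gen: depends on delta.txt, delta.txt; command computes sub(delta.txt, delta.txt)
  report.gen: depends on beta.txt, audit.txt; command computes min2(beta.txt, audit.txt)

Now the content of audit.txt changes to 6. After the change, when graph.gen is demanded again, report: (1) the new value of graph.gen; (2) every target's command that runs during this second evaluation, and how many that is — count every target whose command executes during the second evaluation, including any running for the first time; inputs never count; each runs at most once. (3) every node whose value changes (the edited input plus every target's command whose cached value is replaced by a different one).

First demand of the output computes:
  report.gen = min2(-1, 9) = -1
  build.gen = max2(-1, -1) = -1
  opt.gen = sub(-1, -1) = 0
  trace.gen = mul(-1, -1) = 1
  utils.gen = absv(1) = 1
  model.gen = sub(0, 1) = -1
  core.gen = neg(-1) = 1
  graph.gen = min2(1, -1) = -1

After the edit, cleaning proceeds:
  report.gen: a read changed (audit.txt 9->6) — executes, giving -1 — identical to its old value.
  build.gen: dirty, but its reads are unchanged (report.gen unchanged, beta.txt unchanged); cached -1 stands.
  opt.gen: dirty, but its reads are unchanged (build.gen unchanged, report.gen unchanged); cached 0 stands.
  trace.gen: dirty, but its reads are unchanged (report.gen unchanged, beta.txt unchanged); cached 1 stands.
  utils.gen: dirty, but its reads are unchanged (trace.gen unchanged); cached 1 stands.
  model.gen: dirty, but its reads are unchanged (opt.gen unchanged, utils.gen unchanged); cached -1 stands.
  core.gen: dirty, but its reads are unchanged (model.gen unchanged); cached 1 stands.
  graph.gen: dirty, but its reads are unchanged (core.gen unchanged, beta.txt unchanged); cached -1 stands.

Note the absorption at report.gen: it re-runs yet its value is the same, leaving the output's value untouched.

Demanding graph.gen again yields -1.
1 target commands run: report.gen.
The nodes whose values change: audit.txt.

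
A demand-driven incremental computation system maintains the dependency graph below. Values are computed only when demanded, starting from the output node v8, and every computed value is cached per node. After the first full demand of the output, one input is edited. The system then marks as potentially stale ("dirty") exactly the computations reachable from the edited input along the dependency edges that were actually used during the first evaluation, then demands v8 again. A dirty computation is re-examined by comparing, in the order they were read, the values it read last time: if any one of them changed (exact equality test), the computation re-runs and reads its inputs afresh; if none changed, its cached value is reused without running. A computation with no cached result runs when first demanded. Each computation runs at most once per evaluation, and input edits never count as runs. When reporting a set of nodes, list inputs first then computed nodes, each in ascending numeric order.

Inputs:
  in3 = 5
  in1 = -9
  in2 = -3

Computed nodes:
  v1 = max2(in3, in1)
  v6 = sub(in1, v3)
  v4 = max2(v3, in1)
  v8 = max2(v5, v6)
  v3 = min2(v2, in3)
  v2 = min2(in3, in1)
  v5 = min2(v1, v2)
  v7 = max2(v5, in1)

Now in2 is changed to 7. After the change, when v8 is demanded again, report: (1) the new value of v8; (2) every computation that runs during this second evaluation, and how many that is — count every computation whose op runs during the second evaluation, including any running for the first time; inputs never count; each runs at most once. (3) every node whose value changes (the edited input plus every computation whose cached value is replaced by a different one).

New value of v8: 0.
Computations that run: none — 0 in total.
Values that change: in2.
Key observation: in2 is never demanded by the output, so the edit triggers no recomputation at all.

First evaluation (everything demanded from the output):
  v1 = max2(5, -9) = 5
  v2 = min2(5, -9) = -9
  v3 = min2(-9, 5) = -9
  v5 = min2(5, -9) = -9
  v6 = sub(-9, -9) = 0
  v8 = max2(-9, 0) = 0

Propagation after the edit:
  in2 feeds no computation that the output demands — nothing is marked dirty and nothing runs.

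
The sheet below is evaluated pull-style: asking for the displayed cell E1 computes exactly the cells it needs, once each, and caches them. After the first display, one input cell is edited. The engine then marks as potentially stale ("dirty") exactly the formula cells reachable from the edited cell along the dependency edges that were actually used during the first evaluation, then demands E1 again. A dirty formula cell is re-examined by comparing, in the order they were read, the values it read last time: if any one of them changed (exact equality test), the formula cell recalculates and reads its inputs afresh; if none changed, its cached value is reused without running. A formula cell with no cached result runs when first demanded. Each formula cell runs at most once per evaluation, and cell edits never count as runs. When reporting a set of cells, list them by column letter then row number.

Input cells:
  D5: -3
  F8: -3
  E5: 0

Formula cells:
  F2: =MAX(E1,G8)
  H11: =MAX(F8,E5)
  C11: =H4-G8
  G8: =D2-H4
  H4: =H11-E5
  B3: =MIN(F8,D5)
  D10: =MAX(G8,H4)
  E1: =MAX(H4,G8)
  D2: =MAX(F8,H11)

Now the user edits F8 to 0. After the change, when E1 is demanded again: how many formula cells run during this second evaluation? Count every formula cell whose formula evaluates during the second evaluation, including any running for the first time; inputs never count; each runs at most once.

2 formula cells run: D2, H11.
Note where the cutoff bites: H4 is checked, finds nothing changed, and keeps its cache.

First demand of the output computes:
  H11 = MAX(-3, 0) = 0
  D2 = MAX(-3, 0) = 0
  H4 = 0 - 0 = 0
  G8 = 0 - 0 = 0
  E1 = MAX(0, 0) = 0

After the edit, cleaning proceeds:
  H11: a read changed (F8 -3->0) — executes, giving 0 — identical to its old value.
  D2: a read changed (F8 -3->0) — executes, giving 0 — identical to its old value.
  H4: dirty, but its reads are unchanged (H11 unchanged, E5 unchanged); cached 0 stands.
  G8: dirty, but its reads are unchanged (D2 unchanged, H4 unchanged); cached 0 stands.
  E1: dirty, but its reads are unchanged (H4 unchanged, G8 unchanged); cached 0 stands.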